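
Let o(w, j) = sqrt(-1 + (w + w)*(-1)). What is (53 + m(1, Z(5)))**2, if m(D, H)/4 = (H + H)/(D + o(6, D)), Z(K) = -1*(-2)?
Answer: (3657*sqrt(13) + 15878*I)/(sqrt(13) + 6*I) ≈ 2914.5 - 446.21*I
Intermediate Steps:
Z(K) = 2
o(w, j) = sqrt(-1 - 2*w) (o(w, j) = sqrt(-1 + (2*w)*(-1)) = sqrt(-1 - 2*w))
m(D, H) = 8*H/(D + I*sqrt(13)) (m(D, H) = 4*((H + H)/(D + sqrt(-1 - 2*6))) = 4*((2*H)/(D + sqrt(-1 - 12))) = 4*((2*H)/(D + sqrt(-13))) = 4*((2*H)/(D + I*sqrt(13))) = 4*(2*H/(D + I*sqrt(13))) = 8*H/(D + I*sqrt(13)))
(53 + m(1, Z(5)))**2 = (53 + 8*2/(1 + I*sqrt(13)))**2 = (53 + 16/(1 + I*sqrt(13)))**2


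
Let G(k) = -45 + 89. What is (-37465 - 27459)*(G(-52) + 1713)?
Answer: -114071468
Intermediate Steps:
G(k) = 44
(-37465 - 27459)*(G(-52) + 1713) = (-37465 - 27459)*(44 + 1713) = -64924*1757 = -114071468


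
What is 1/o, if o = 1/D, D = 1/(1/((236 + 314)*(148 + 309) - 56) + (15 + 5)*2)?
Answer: 251294/10051761 ≈ 0.025000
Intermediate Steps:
D = 251294/10051761 (D = 1/(1/(550*457 - 56) + 20*2) = 1/(1/(251350 - 56) + 40) = 1/(1/251294 + 40) = 1/(10051761/251294) = 251294/10051761 ≈ 0.025000)
o = 10051761/251294 (o = 1/(251294/10051761) = 10051761/251294 ≈ 40.000)
1/o = 1/(10051761/251294) = 251294/10051761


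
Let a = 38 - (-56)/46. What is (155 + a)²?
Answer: 19954089/529 ≈ 37720.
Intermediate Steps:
a = 902/23 (a = 38 - (-56)/46 = 38 - 1*(-28/23) = 38 + 28/23 = 902/23 ≈ 39.217)
(155 + a)² = (155 + 902/23)² = (4467/23)² = 19954089/529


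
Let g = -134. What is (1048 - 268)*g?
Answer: -104520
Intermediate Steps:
(1048 - 268)*g = (1048 - 268)*(-134) = 780*(-134) = -104520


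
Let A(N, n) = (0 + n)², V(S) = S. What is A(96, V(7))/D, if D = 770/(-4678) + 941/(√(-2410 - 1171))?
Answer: -158012466535/4844927391726 + 252258696389*I*√3581/4844927391726 ≈ -0.032614 + 3.1157*I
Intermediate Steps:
D = -385/2339 - 941*I*√3581/3581 (D = 770*(-1/4678) + 941/(√(-3581)) = -385/2339 + 941/((I*√3581)) = -385/2339 + 941*(-I*√3581/3581) = -385/2339 - 941*I*√3581/3581 ≈ -0.1646 - 15.725*I)
A(N, n) = n²
A(96, V(7))/D = 7²/(-385/2339 - 941*I*√3581/3581) = 49/(-385/2339 - 941*I*√3581/3581)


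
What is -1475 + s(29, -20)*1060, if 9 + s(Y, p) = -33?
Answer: -45995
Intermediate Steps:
s(Y, p) = -42 (s(Y, p) = -9 - 33 = -42)
-1475 + s(29, -20)*1060 = -1475 - 42*1060 = -1475 - 44520 = -45995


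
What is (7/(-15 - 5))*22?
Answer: -77/10 ≈ -7.7000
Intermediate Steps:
(7/(-15 - 5))*22 = (7/(-20))*22 = -1/20*7*22 = -7/20*22 = -77/10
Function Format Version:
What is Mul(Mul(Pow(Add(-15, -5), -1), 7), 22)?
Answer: Rational(-77, 10) ≈ -7.7000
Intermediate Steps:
Mul(Mul(Pow(Add(-15, -5), -1), 7), 22) = Mul(Mul(Pow(-20, -1), 7), 22) = Mul(Mul(Rational(-1, 20), 7), 22) = Mul(Rational(-7, 20), 22) = Rational(-77, 10)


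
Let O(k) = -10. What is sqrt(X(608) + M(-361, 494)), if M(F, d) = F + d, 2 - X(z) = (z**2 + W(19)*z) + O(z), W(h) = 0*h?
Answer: I*sqrt(369519) ≈ 607.88*I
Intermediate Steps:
W(h) = 0
X(z) = 12 - z**2 (X(z) = 2 - ((z**2 + 0*z) - 10) = 2 - ((z**2 + 0) - 10) = 2 - (z**2 - 10) = 2 - (-10 + z**2) = 2 + (10 - z**2) = 12 - z**2)
sqrt(X(608) + M(-361, 494)) = sqrt((12 - 1*608**2) + (-361 + 494)) = sqrt((12 - 1*369664) + 133) = sqrt((12 - 369664) + 133) = sqrt(-369652 + 133) = sqrt(-369519) = I*sqrt(369519)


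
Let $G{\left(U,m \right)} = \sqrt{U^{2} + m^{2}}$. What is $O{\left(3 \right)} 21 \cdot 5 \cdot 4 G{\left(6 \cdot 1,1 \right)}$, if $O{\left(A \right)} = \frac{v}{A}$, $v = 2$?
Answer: $280 \sqrt{37} \approx 1703.2$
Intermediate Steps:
$O{\left(A \right)} = \frac{2}{A}$
$O{\left(3 \right)} 21 \cdot 5 \cdot 4 G{\left(6 \cdot 1,1 \right)} = \frac{2}{3} \cdot 21 \cdot 5 \cdot 4 \sqrt{\left(6 \cdot 1\right)^{2} + 1^{2}} = 2 \cdot \frac{1}{3} \cdot 21 \cdot 20 \sqrt{6^{2} + 1} = \frac{2}{3} \cdot 21 \cdot 20 \sqrt{36 + 1} = 14 \cdot 20 \sqrt{37} = 280 \sqrt{37}$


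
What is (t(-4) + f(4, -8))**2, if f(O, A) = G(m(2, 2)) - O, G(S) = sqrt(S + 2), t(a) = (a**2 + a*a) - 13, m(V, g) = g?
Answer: 289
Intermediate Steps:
t(a) = -13 + 2*a**2 (t(a) = (a**2 + a**2) - 13 = 2*a**2 - 13 = -13 + 2*a**2)
G(S) = sqrt(2 + S)
f(O, A) = 2 - O (f(O, A) = sqrt(2 + 2) - O = sqrt(4) - O = 2 - O)
(t(-4) + f(4, -8))**2 = ((-13 + 2*(-4)**2) + (2 - 1*4))**2 = ((-13 + 2*16) + (2 - 4))**2 = ((-13 + 32) - 2)**2 = (19 - 2)**2 = 17**2 = 289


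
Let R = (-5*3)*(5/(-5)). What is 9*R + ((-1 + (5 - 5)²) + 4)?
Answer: 138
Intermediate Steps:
R = 15 (R = -75*(-1)/5 = -15*(-1) = 15)
9*R + ((-1 + (5 - 5)²) + 4) = 9*15 + ((-1 + (5 - 5)²) + 4) = 135 + ((-1 + 0²) + 4) = 135 + ((-1 + 0) + 4) = 135 + (-1 + 4) = 135 + 3 = 138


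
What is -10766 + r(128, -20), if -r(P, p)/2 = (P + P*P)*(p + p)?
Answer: 1310194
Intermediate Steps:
r(P, p) = -4*p*(P + P²) (r(P, p) = -2*(P + P*P)*(p + p) = -2*(P + P²)*2*p = -4*p*(P + P²))
-10766 + r(128, -20) = -10766 - 4*128*(-20)*(1 + 128) = -10766 - 4*128*(-20)*129 = -10766 + 1320960 = 1310194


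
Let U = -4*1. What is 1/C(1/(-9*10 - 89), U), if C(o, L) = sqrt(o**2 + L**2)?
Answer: 179*sqrt(512657)/512657 ≈ 0.25000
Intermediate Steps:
U = -4
C(o, L) = sqrt(L**2 + o**2)
1/C(1/(-9*10 - 89), U) = 1/(sqrt((-4)**2 + (1/(-9*10 - 89))**2)) = 1/(sqrt(16 + (1/(-90 - 89))**2)) = 1/(sqrt(16 + (1/(-179))**2)) = 1/(sqrt(16 + (-1/179)**2)) = 1/(sqrt(16 + 1/32041)) = 1/(sqrt(512657/32041)) = 1/(sqrt(512657)/179) = 179*sqrt(512657)/512657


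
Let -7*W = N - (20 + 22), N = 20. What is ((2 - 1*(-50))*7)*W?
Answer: 1144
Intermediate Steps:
W = 22/7 (W = -(20 - (20 + 22))/7 = -(20 - 1*42)/7 = -(20 - 42)/7 = -1/7*(-22) = 22/7 ≈ 3.1429)
((2 - 1*(-50))*7)*W = ((2 - 1*(-50))*7)*(22/7) = ((2 + 50)*7)*(22/7) = (52*7)*(22/7) = 364*(22/7) = 1144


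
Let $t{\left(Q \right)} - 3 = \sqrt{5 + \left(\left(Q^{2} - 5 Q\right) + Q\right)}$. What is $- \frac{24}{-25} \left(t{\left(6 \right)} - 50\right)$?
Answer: $- \frac{1128}{25} + \frac{24 \sqrt{17}}{25} \approx -41.162$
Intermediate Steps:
$t{\left(Q \right)} = 3 + \sqrt{5 + Q^{2} - 4 Q}$ ($t{\left(Q \right)} = 3 + \sqrt{5 + \left(\left(Q^{2} - 5 Q\right) + Q\right)} = 3 + \sqrt{5 + \left(Q^{2} - 4 Q\right)} = 3 + \sqrt{5 + Q^{2} - 4 Q}$)
$- \frac{24}{-25} \left(t{\left(6 \right)} - 50\right) = - \frac{24}{-25} \left(\left(3 + \sqrt{5 + 6^{2} - 24}\right) - 50\right) = \left(-24\right) \left(- \frac{1}{25}\right) \left(\left(3 + \sqrt{5 + 36 - 24}\right) - 50\right) = \frac{24 \left(\left(3 + \sqrt{17}\right) - 50\right)}{25} = \frac{24 \left(-47 + \sqrt{17}\right)}{25} = - \frac{1128}{25} + \frac{24 \sqrt{17}}{25}$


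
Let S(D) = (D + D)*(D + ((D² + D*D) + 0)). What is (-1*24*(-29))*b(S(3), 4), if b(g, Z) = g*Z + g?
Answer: 438480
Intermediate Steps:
S(D) = 2*D*(D + 2*D²) (S(D) = (2*D)*(D + ((D² + D²) + 0)) = (2*D)*(D + (2*D² + 0)) = (2*D)*(D + 2*D²) = 2*D*(D + 2*D²))
b(g, Z) = g + Z*g (b(g, Z) = Z*g + g = g + Z*g)
(-1*24*(-29))*b(S(3), 4) = (-1*24*(-29))*((3²*(2 + 4*3))*(1 + 4)) = (-24*(-29))*((9*(2 + 12))*5) = 696*((9*14)*5) = 696*(126*5) = 696*630 = 438480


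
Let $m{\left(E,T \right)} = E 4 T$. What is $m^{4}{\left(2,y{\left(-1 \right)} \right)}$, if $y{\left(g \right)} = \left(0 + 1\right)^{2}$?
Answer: $4096$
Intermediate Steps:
$y{\left(g \right)} = 1$ ($y{\left(g \right)} = 1^{2} = 1$)
$m{\left(E,T \right)} = 4 E T$
$m^{4}{\left(2,y{\left(-1 \right)} \right)} = \left(4 \cdot 2 \cdot 1\right)^{4} = 8^{4} = 4096$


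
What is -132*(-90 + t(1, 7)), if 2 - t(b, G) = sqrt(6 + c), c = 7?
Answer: 11616 + 132*sqrt(13) ≈ 12092.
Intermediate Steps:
t(b, G) = 2 - sqrt(13) (t(b, G) = 2 - sqrt(6 + 7) = 2 - sqrt(13))
-132*(-90 + t(1, 7)) = -132*(-90 + (2 - sqrt(13))) = -132*(-88 - sqrt(13)) = 11616 + 132*sqrt(13)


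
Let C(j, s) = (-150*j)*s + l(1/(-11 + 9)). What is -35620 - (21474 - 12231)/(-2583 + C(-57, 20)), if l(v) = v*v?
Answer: -23996126752/673669 ≈ -35620.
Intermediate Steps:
l(v) = v**2
C(j, s) = 1/4 - 150*j*s (C(j, s) = (-150*j)*s + (1/(-11 + 9))**2 = -150*j*s + (1/(-2))**2 = -150*j*s + (-1/2)**2 = -150*j*s + 1/4 = 1/4 - 150*j*s)
-35620 - (21474 - 12231)/(-2583 + C(-57, 20)) = -35620 - (21474 - 12231)/(-2583 + (1/4 - 150*(-57)*20)) = -35620 - 9243/(-2583 + (1/4 + 171000)) = -35620 - 9243/(-2583 + 684001/4) = -35620 - 9243/673669/4 = -35620 - 9243*4/673669 = -35620 - 1*36972/673669 = -35620 - 36972/673669 = -23996126752/673669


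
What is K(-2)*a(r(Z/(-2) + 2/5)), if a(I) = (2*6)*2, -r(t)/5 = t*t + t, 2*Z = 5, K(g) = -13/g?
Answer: 156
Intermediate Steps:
Z = 5/2 (Z = (½)*5 = 5/2 ≈ 2.5000)
r(t) = -5*t - 5*t² (r(t) = -5*(t*t + t) = -5*(t² + t) = -5*(t + t²) = -5*t - 5*t²)
a(I) = 24 (a(I) = 12*2 = 24)
K(-2)*a(r(Z/(-2) + 2/5)) = -13/(-2)*24 = -13*(-½)*24 = (13/2)*24 = 156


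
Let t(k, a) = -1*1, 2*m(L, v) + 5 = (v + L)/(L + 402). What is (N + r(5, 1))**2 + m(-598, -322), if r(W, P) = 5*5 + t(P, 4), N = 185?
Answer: 4280723/98 ≈ 43681.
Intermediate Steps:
m(L, v) = -5/2 + (L + v)/(2*(402 + L)) (m(L, v) = -5/2 + ((v + L)/(L + 402))/2 = -5/2 + ((L + v)/(402 + L))/2 = -5/2 + (L + v)/(2*(402 + L)))
t(k, a) = -1
r(W, P) = 24 (r(W, P) = 5*5 - 1 = 25 - 1 = 24)
(N + r(5, 1))**2 + m(-598, -322) = (185 + 24)**2 + (-2010 - 322 - 4*(-598))/(2*(402 - 598)) = 209**2 + (1/2)*(-2010 - 322 + 2392)/(-196) = 43681 + (1/2)*(-1/196)*60 = 43681 - 15/98 = 4280723/98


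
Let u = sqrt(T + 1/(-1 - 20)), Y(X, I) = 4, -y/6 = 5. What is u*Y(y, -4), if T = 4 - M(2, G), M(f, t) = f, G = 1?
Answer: 4*sqrt(861)/21 ≈ 5.5891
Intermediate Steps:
y = -30 (y = -6*5 = -30)
T = 2 (T = 4 - 1*2 = 4 - 2 = 2)
u = sqrt(861)/21 (u = sqrt(2 + 1/(-1 - 20)) = sqrt(2 + 1/(-21)) = sqrt(2 - 1/21) = sqrt(41/21) = sqrt(861)/21 ≈ 1.3973)
u*Y(y, -4) = (sqrt(861)/21)*4 = 4*sqrt(861)/21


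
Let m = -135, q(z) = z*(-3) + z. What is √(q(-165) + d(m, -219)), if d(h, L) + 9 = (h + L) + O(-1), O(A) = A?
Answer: I*√34 ≈ 5.8309*I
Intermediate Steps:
q(z) = -2*z (q(z) = -3*z + z = -2*z)
d(h, L) = -10 + L + h (d(h, L) = -9 + ((h + L) - 1) = -9 + ((L + h) - 1) = -9 + (-1 + L + h) = -10 + L + h)
√(q(-165) + d(m, -219)) = √(-2*(-165) + (-10 - 219 - 135)) = √(330 - 364) = √(-34) = I*√34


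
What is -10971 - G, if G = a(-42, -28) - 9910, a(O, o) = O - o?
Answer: -1047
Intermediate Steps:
G = -9924 (G = (-42 - 1*(-28)) - 9910 = (-42 + 28) - 9910 = -14 - 9910 = -9924)
-10971 - G = -10971 - 1*(-9924) = -10971 + 9924 = -1047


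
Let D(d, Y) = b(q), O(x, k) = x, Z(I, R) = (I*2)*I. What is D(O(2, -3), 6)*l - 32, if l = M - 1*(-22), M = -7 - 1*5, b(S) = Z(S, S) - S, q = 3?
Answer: 118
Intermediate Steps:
Z(I, R) = 2*I² (Z(I, R) = (2*I)*I = 2*I²)
b(S) = -S + 2*S² (b(S) = 2*S² - S = -S + 2*S²)
M = -12 (M = -7 - 5 = -12)
D(d, Y) = 15 (D(d, Y) = 3*(-1 + 2*3) = 3*(-1 + 6) = 3*5 = 15)
l = 10 (l = -12 - 1*(-22) = -12 + 22 = 10)
D(O(2, -3), 6)*l - 32 = 15*10 - 32 = 150 - 32 = 118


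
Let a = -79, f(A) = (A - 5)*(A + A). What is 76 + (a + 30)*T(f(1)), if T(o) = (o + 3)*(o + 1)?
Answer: -1639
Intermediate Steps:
f(A) = 2*A*(-5 + A) (f(A) = (-5 + A)*(2*A) = 2*A*(-5 + A))
T(o) = (1 + o)*(3 + o) (T(o) = (3 + o)*(1 + o) = (1 + o)*(3 + o))
76 + (a + 30)*T(f(1)) = 76 + (-79 + 30)*(3 + (2*1*(-5 + 1))² + 4*(2*1*(-5 + 1))) = 76 - 49*(3 + (2*1*(-4))² + 4*(2*1*(-4))) = 76 - 49*(3 + (-8)² + 4*(-8)) = 76 - 49*(3 + 64 - 32) = 76 - 49*35 = 76 - 1715 = -1639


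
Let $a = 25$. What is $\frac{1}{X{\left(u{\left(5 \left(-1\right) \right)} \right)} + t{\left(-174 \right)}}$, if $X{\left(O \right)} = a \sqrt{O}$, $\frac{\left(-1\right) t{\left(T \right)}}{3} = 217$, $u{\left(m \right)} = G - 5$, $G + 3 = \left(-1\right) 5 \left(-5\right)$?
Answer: $- \frac{651}{413176} - \frac{25 \sqrt{17}}{413176} \approx -0.0018251$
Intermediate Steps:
$G = 22$ ($G = -3 + \left(-1\right) 5 \left(-5\right) = -3 - -25 = -3 + 25 = 22$)
$u{\left(m \right)} = 17$ ($u{\left(m \right)} = 22 - 5 = 17$)
$t{\left(T \right)} = -651$ ($t{\left(T \right)} = \left(-3\right) 217 = -651$)
$X{\left(O \right)} = 25 \sqrt{O}$
$\frac{1}{X{\left(u{\left(5 \left(-1\right) \right)} \right)} + t{\left(-174 \right)}} = \frac{1}{25 \sqrt{17} - 651} = \frac{1}{-651 + 25 \sqrt{17}}$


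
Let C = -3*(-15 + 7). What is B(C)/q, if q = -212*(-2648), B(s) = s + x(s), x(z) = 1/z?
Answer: 577/13473024 ≈ 4.2826e-5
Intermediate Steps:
C = 24 (C = -3*(-8) = 24)
B(s) = s + 1/s
q = 561376
B(C)/q = (24 + 1/24)/561376 = (24 + 1/24)*(1/561376) = (577/24)*(1/561376) = 577/13473024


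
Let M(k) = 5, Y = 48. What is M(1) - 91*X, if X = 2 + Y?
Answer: -4545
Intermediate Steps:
X = 50 (X = 2 + 48 = 50)
M(1) - 91*X = 5 - 91*50 = 5 - 4550 = -4545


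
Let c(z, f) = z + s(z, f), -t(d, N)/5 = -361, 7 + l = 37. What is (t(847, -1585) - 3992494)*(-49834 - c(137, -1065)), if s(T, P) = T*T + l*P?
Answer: 146817448310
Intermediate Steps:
l = 30 (l = -7 + 37 = 30)
t(d, N) = 1805 (t(d, N) = -5*(-361) = 1805)
s(T, P) = T² + 30*P (s(T, P) = T*T + 30*P = T² + 30*P)
c(z, f) = z + z² + 30*f (c(z, f) = z + (z² + 30*f) = z + z² + 30*f)
(t(847, -1585) - 3992494)*(-49834 - c(137, -1065)) = (1805 - 3992494)*(-49834 - (137 + 137² + 30*(-1065))) = -3990689*(-49834 - (137 + 18769 - 31950)) = -3990689*(-49834 - 1*(-13044)) = -3990689*(-49834 + 13044) = -3990689*(-36790) = 146817448310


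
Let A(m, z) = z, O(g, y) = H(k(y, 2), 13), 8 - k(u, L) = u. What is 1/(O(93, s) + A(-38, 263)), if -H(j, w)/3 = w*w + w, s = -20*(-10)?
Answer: -1/283 ≈ -0.0035336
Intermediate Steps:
s = 200
k(u, L) = 8 - u
H(j, w) = -3*w - 3*w² (H(j, w) = -3*(w*w + w) = -3*(w² + w) = -3*(w + w²) = -3*w - 3*w²)
O(g, y) = -546 (O(g, y) = -3*13*(1 + 13) = -3*13*14 = -546)
1/(O(93, s) + A(-38, 263)) = 1/(-546 + 263) = 1/(-283) = -1/283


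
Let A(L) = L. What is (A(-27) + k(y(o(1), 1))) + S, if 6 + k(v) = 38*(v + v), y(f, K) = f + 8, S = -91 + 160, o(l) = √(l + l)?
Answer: 644 + 76*√2 ≈ 751.48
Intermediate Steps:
o(l) = √2*√l (o(l) = √(2*l) = √2*√l)
S = 69
y(f, K) = 8 + f
k(v) = -6 + 76*v (k(v) = -6 + 38*(v + v) = -6 + 38*(2*v) = -6 + 76*v)
(A(-27) + k(y(o(1), 1))) + S = (-27 + (-6 + 76*(8 + √2*√1))) + 69 = (-27 + (-6 + 76*(8 + √2*1))) + 69 = (-27 + (-6 + 76*(8 + √2))) + 69 = (-27 + (-6 + (608 + 76*√2))) + 69 = (-27 + (602 + 76*√2)) + 69 = (575 + 76*√2) + 69 = 644 + 76*√2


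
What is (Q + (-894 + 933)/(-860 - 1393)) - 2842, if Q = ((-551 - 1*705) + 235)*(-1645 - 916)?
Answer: 1961566176/751 ≈ 2.6119e+6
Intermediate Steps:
Q = 2614781 (Q = ((-551 - 705) + 235)*(-2561) = (-1256 + 235)*(-2561) = -1021*(-2561) = 2614781)
(Q + (-894 + 933)/(-860 - 1393)) - 2842 = (2614781 + (-894 + 933)/(-860 - 1393)) - 2842 = (2614781 + 39/(-2253)) - 2842 = (2614781 + 39*(-1/2253)) - 2842 = (2614781 - 13/751) - 2842 = 1963700518/751 - 2842 = 1961566176/751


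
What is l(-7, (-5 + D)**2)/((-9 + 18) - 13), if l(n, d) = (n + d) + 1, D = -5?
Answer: -47/2 ≈ -23.500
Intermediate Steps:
l(n, d) = 1 + d + n (l(n, d) = (d + n) + 1 = 1 + d + n)
l(-7, (-5 + D)**2)/((-9 + 18) - 13) = (1 + (-5 - 5)**2 - 7)/((-9 + 18) - 13) = (1 + (-10)**2 - 7)/(9 - 13) = (1 + 100 - 7)/(-4) = 94*(-1/4) = -47/2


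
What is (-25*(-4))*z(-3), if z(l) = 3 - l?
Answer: 600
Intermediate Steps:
(-25*(-4))*z(-3) = (-25*(-4))*(3 - 1*(-3)) = 100*(3 + 3) = 100*6 = 600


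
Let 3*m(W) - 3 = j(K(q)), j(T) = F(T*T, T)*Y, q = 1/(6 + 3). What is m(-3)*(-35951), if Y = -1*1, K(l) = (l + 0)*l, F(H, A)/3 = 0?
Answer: -35951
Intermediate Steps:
F(H, A) = 0 (F(H, A) = 3*0 = 0)
q = 1/9 ≈ 0.11111
K(l) = l**2 (K(l) = l*l = l**2)
Y = -1
j(T) = 0 (j(T) = 0*(-1) = 0)
m(W) = 1 (m(W) = 1 + (1/3)*0 = 1 + 0 = 1)
m(-3)*(-35951) = 1*(-35951) = -35951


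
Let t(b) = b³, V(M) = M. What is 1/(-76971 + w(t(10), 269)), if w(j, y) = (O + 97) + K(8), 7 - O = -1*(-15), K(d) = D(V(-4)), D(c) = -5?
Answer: -1/76887 ≈ -1.3006e-5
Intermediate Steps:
K(d) = -5
O = -8 (O = 7 - (-1)*(-15) = 7 - 1*15 = 7 - 15 = -8)
w(j, y) = 84 (w(j, y) = (-8 + 97) - 5 = 89 - 5 = 84)
1/(-76971 + w(t(10), 269)) = 1/(-76971 + 84) = 1/(-76887) = -1/76887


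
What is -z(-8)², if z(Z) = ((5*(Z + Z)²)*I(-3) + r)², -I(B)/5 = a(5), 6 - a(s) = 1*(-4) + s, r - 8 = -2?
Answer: -1047789789156353296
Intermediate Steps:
r = 6 (r = 8 - 2 = 6)
a(s) = 10 - s (a(s) = 6 - (1*(-4) + s) = 6 - (-4 + s) = 6 + (4 - s) = 10 - s)
I(B) = -25 (I(B) = -5*(10 - 1*5) = -5*(10 - 5) = -5*5 = -25)
z(Z) = (6 - 500*Z²)² (z(Z) = ((5*(Z + Z)²)*(-25) + 6)² = ((5*(2*Z)²)*(-25) + 6)² = ((5*(4*Z²))*(-25) + 6)² = ((20*Z²)*(-25) + 6)² = (-500*Z² + 6)² = (6 - 500*Z²)²)
-z(-8)² = -(4*(-3 + 250*(-8)²)²)² = -(4*(-3 + 250*64)²)² = -(4*(-3 + 16000)²)² = -(4*15997²)² = -(4*255904009)² = -1*1023616036² = -1*1047789789156353296 = -1047789789156353296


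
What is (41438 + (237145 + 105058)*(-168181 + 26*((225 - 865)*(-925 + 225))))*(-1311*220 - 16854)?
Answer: -1199247094942673430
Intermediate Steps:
(41438 + (237145 + 105058)*(-168181 + 26*((225 - 865)*(-925 + 225))))*(-1311*220 - 16854) = (41438 + 342203*(-168181 + 26*(-640*(-700))))*(-288420 - 16854) = (41438 + 342203*(-168181 + 26*448000))*(-305274) = (41438 + 342203*(-168181 + 11648000))*(-305274) = (41438 + 342203*11479819)*(-305274) = (41438 + 3928428501257)*(-305274) = 3928428542695*(-305274) = -1199247094942673430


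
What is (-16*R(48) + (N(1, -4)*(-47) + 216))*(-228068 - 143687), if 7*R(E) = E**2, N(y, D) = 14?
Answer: 14854586290/7 ≈ 2.1221e+9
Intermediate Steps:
R(E) = E**2/7
(-16*R(48) + (N(1, -4)*(-47) + 216))*(-228068 - 143687) = (-16*48**2/7 + (14*(-47) + 216))*(-228068 - 143687) = (-16*2304/7 + (-658 + 216))*(-371755) = (-16*2304/7 - 442)*(-371755) = (-36864/7 - 442)*(-371755) = -39958/7*(-371755) = 14854586290/7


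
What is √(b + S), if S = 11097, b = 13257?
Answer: 3*√2706 ≈ 156.06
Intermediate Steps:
√(b + S) = √(13257 + 11097) = √24354 = 3*√2706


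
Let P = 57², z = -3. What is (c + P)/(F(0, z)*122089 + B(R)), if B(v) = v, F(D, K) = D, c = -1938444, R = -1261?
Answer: 1935195/1261 ≈ 1534.7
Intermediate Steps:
P = 3249
(c + P)/(F(0, z)*122089 + B(R)) = (-1938444 + 3249)/(0*122089 - 1261) = -1935195/(0 - 1261) = -1935195/(-1261) = -1935195*(-1/1261) = 1935195/1261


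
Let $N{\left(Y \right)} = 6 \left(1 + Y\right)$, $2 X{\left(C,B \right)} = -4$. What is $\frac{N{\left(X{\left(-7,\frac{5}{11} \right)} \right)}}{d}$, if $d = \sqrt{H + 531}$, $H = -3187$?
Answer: $\frac{3 i \sqrt{166}}{332} \approx 0.11642 i$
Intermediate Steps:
$X{\left(C,B \right)} = -2$ ($X{\left(C,B \right)} = \frac{1}{2} \left(-4\right) = -2$)
$N{\left(Y \right)} = 6 + 6 Y$
$d = 4 i \sqrt{166}$ ($d = \sqrt{-3187 + 531} = \sqrt{-2656} = 4 i \sqrt{166} \approx 51.536 i$)
$\frac{N{\left(X{\left(-7,\frac{5}{11} \right)} \right)}}{d} = \frac{6 + 6 \left(-2\right)}{4 i \sqrt{166}} = \left(6 - 12\right) \left(- \frac{i \sqrt{166}}{664}\right) = - 6 \left(- \frac{i \sqrt{166}}{664}\right) = \frac{3 i \sqrt{166}}{332}$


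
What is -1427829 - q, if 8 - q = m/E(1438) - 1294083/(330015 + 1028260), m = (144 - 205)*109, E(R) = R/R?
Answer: -1948427765733/1358275 ≈ -1.4345e+6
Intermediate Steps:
E(R) = 1
m = -6649 (m = -61*109 = -6649)
q = 9043330758/1358275 (q = 8 - (-6649/1 - 1294083/(330015 + 1028260)) = 8 - (-6649*1 - 1294083/1358275) = 8 - (-6649 - 1294083*1/1358275) = 8 - (-6649 - 1294083/1358275) = 8 - 1*(-9032464558/1358275) = 8 + 9032464558/1358275 = 9043330758/1358275 ≈ 6658.0)
-1427829 - q = -1427829 - 1*9043330758/1358275 = -1427829 - 9043330758/1358275 = -1948427765733/1358275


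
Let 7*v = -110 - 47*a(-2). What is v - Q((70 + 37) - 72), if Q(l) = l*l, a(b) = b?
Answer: -8591/7 ≈ -1227.3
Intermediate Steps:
Q(l) = l²
v = -16/7 (v = (-110 - 47*(-2))/7 = (-110 + 94)/7 = (⅐)*(-16) = -16/7 ≈ -2.2857)
v - Q((70 + 37) - 72) = -16/7 - ((70 + 37) - 72)² = -16/7 - (107 - 72)² = -16/7 - 1*35² = -16/7 - 1*1225 = -16/7 - 1225 = -8591/7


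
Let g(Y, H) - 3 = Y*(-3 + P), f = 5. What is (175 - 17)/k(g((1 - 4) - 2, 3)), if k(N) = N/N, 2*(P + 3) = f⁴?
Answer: 158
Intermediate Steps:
P = 619/2 (P = -3 + (½)*5⁴ = -3 + (½)*625 = -3 + 625/2 = 619/2 ≈ 309.50)
g(Y, H) = 3 + 613*Y/2 (g(Y, H) = 3 + Y*(-3 + 619/2) = 3 + Y*(613/2) = 3 + 613*Y/2)
k(N) = 1
(175 - 17)/k(g((1 - 4) - 2, 3)) = (175 - 17)/1 = 158*1 = 158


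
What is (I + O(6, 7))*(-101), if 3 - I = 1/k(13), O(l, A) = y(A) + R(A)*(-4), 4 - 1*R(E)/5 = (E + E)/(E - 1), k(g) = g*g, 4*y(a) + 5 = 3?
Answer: 3158371/1014 ≈ 3114.8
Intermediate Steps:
y(a) = -½ (y(a) = -5/4 + (¼)*3 = -5/4 + ¾ = -½)
k(g) = g²
R(E) = 20 - 10*E/(-1 + E) (R(E) = 20 - 5*(E + E)/(E - 1) = 20 - 5*2*E/(-1 + E) = 20 - 10*E/(-1 + E))
O(l, A) = -½ - 40*(-2 + A)/(-1 + A) (O(l, A) = -½ + (10*(-2 + A)/(-1 + A))*(-4) = -½ - 40*(-2 + A)/(-1 + A))
I = 506/169 (I = 3 - 1/(13²) = 3 - 1/169 = 506/169 ≈ 2.9941)
(I + O(6, 7))*(-101) = (506/169 + (161 - 81*7)/(2*(-1 + 7)))*(-101) = (506/169 + (½)*(161 - 567)/6)*(-101) = (506/169 + (½)*(⅙)*(-406))*(-101) = (506/169 - 203/6)*(-101) = -31271/1014*(-101) = 3158371/1014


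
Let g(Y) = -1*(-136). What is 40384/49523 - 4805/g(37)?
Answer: -232465791/6735128 ≈ -34.515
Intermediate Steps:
g(Y) = 136
40384/49523 - 4805/g(37) = 40384/49523 - 4805/136 = -232465791/6735128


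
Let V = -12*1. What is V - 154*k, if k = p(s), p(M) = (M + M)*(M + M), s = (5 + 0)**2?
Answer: -385012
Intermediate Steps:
V = -12
s = 25 (s = 5**2 = 25)
p(M) = 4*M**2 (p(M) = (2*M)*(2*M) = 4*M**2)
k = 2500 (k = 4*25**2 = 4*625 = 2500)
V - 154*k = -12 - 154*2500 = -12 - 385000 = -385012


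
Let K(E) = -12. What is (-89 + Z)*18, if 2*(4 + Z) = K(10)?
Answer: -1782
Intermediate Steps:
Z = -10 (Z = -4 + (½)*(-12) = -4 - 6 = -10)
(-89 + Z)*18 = (-89 - 10)*18 = -99*18 = -1782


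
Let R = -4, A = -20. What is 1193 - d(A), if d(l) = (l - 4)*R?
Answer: 1097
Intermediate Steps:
d(l) = 16 - 4*l (d(l) = (l - 4)*(-4) = (-4 + l)*(-4) = 16 - 4*l)
1193 - d(A) = 1193 - (16 - 4*(-20)) = 1193 - (16 + 80) = 1193 - 1*96 = 1193 - 96 = 1097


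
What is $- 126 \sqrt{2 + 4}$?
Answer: $- 126 \sqrt{6} \approx -308.64$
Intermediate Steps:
$- 126 \sqrt{2 + 4} = - 126 \sqrt{6}$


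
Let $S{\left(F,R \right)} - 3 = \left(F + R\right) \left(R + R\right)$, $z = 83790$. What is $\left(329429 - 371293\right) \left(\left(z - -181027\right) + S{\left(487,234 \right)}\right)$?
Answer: $-25212510272$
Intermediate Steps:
$S{\left(F,R \right)} = 3 + 2 R \left(F + R\right)$ ($S{\left(F,R \right)} = 3 + \left(F + R\right) \left(R + R\right) = 3 + \left(F + R\right) 2 R = 3 + 2 R \left(F + R\right)$)
$\left(329429 - 371293\right) \left(\left(z - -181027\right) + S{\left(487,234 \right)}\right) = \left(329429 - 371293\right) \left(\left(83790 - -181027\right) + \left(3 + 2 \cdot 234^{2} + 2 \cdot 487 \cdot 234\right)\right) = - 41864 \left(\left(83790 + 181027\right) + \left(3 + 2 \cdot 54756 + 227916\right)\right) = - 41864 \left(264817 + \left(3 + 109512 + 227916\right)\right) = - 41864 \left(264817 + 337431\right) = \left(-41864\right) 602248 = -25212510272$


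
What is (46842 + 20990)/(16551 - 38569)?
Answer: -33916/11009 ≈ -3.0808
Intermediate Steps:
(46842 + 20990)/(16551 - 38569) = 67832/(-22018) = 67832*(-1/22018) = -33916/11009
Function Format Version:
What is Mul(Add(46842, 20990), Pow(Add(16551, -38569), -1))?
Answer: Rational(-33916, 11009) ≈ -3.0808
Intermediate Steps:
Mul(Add(46842, 20990), Pow(Add(16551, -38569), -1)) = Mul(67832, Pow(-22018, -1)) = Mul(67832, Rational(-1, 22018)) = Rational(-33916, 11009)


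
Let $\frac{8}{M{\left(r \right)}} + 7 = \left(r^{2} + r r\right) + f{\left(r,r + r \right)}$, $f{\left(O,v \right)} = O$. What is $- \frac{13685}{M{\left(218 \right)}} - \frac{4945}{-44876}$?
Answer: $- \frac{14625306206995}{89752} \approx -1.6295 \cdot 10^{8}$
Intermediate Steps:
$M{\left(r \right)} = \frac{8}{-7 + r + 2 r^{2}}$ ($M{\left(r \right)} = \frac{8}{-7 + \left(\left(r^{2} + r r\right) + r\right)} = \frac{8}{-7 + \left(\left(r^{2} + r^{2}\right) + r\right)} = \frac{8}{-7 + \left(2 r^{2} + r\right)} = \frac{8}{-7 + \left(r + 2 r^{2}\right)} = \frac{8}{-7 + r + 2 r^{2}}$)
$- \frac{13685}{M{\left(218 \right)}} - \frac{4945}{-44876} = - \frac{13685}{8 \frac{1}{-7 + 218 + 2 \cdot 218^{2}}} - \frac{4945}{-44876} = - \frac{13685}{8 \frac{1}{-7 + 218 + 2 \cdot 47524}} - - \frac{4945}{44876} = - \frac{13685}{8 \frac{1}{-7 + 218 + 95048}} + \frac{4945}{44876} = - \frac{13685}{8 \cdot \frac{1}{95259}} + \frac{4945}{44876} = - \frac{13685}{\frac{8}{95259}} + \frac{4945}{44876} = \left(-13685\right) \frac{95259}{8} + \frac{4945}{44876} = - \frac{1303619415}{8} + \frac{4945}{44876} = - \frac{14625306206995}{89752}$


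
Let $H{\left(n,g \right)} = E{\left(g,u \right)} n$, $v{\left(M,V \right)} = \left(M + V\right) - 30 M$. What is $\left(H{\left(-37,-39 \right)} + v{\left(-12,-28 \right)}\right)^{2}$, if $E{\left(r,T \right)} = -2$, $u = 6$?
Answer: $155236$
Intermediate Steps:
$v{\left(M,V \right)} = V - 29 M$
$H{\left(n,g \right)} = - 2 n$
$\left(H{\left(-37,-39 \right)} + v{\left(-12,-28 \right)}\right)^{2} = \left(\left(-2\right) \left(-37\right) - -320\right)^{2} = \left(74 + \left(-28 + 348\right)\right)^{2} = \left(74 + 320\right)^{2} = 394^{2} = 155236$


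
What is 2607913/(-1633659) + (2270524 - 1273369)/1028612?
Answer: -1053519366611/1680401251308 ≈ -0.62695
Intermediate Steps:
2607913/(-1633659) + (2270524 - 1273369)/1028612 = 2607913*(-1/1633659) + 997155*(1/1028612) = -2607913/1633659 + 997155/1028612 = -1053519366611/1680401251308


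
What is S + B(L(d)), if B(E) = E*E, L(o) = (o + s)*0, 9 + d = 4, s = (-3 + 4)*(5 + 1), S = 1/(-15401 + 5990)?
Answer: -1/9411 ≈ -0.00010626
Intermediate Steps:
S = -1/9411 (S = 1/(-9411) = -1/9411 ≈ -0.00010626)
s = 6 (s = 1*6 = 6)
d = -5 (d = -9 + 4 = -5)
L(o) = 0 (L(o) = (o + 6)*0 = (6 + o)*0 = 0)
B(E) = E²
S + B(L(d)) = -1/9411 + 0² = -1/9411 + 0 = -1/9411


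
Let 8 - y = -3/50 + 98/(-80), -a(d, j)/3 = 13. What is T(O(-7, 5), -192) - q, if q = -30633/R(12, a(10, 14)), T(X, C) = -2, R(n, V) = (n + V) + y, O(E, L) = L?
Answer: -2044562/1181 ≈ -1731.2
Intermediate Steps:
a(d, j) = -39 (a(d, j) = -3*13 = -39)
y = 1857/200 (y = 8 - (-3/50 + 98/(-80)) = 8 - (-3*1/50 + 98*(-1/80)) = 8 - (-3/50 - 49/40) = 8 - 1*(-257/200) = 8 + 257/200 = 1857/200 ≈ 9.2850)
R(n, V) = 1857/200 + V + n (R(n, V) = (n + V) + 1857/200 = (V + n) + 1857/200 = 1857/200 + V + n)
q = 2042200/1181 (q = -30633/(1857/200 - 39 + 12) = -30633/(-3543/200) = -30633*(-200/3543) = 2042200/1181 ≈ 1729.2)
T(O(-7, 5), -192) - q = -2 - 1*2042200/1181 = -2 - 2042200/1181 = -2044562/1181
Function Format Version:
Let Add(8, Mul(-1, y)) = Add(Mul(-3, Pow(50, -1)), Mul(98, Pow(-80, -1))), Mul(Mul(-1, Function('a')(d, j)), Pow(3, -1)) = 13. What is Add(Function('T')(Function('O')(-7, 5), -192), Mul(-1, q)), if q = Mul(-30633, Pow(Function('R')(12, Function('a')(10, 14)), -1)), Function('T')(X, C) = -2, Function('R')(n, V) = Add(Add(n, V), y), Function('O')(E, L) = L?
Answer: Rational(-2044562, 1181) ≈ -1731.2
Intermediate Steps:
Function('a')(d, j) = -39 (Function('a')(d, j) = Mul(-3, 13) = -39)
y = Rational(1857, 200) (y = Add(8, Mul(-1, Add(Mul(-3, Pow(50, -1)), Mul(98, Pow(-80, -1))))) = Add(8, Mul(-1, Add(Mul(-3, Rational(1, 50)), Mul(98, Rational(-1, 80))))) = Add(8, Mul(-1, Add(Rational(-3, 50), Rational(-49, 40)))) = Add(8, Mul(-1, Rational(-257, 200))) = Add(8, Rational(257, 200)) = Rational(1857, 200) ≈ 9.2850)
Function('R')(n, V) = Add(Rational(1857, 200), V, n) (Function('R')(n, V) = Add(Add(n, V), Rational(1857, 200)) = Add(Add(V, n), Rational(1857, 200)) = Add(Rational(1857, 200), V, n))
q = Rational(2042200, 1181) (q = Mul(-30633, Pow(Add(Rational(1857, 200), -39, 12), -1)) = Mul(-30633, Pow(Rational(-3543, 200), -1)) = Mul(-30633, Rational(-200, 3543)) = Rational(2042200, 1181) ≈ 1729.2)
Add(Function('T')(Function('O')(-7, 5), -192), Mul(-1, q)) = Add(-2, Mul(-1, Rational(2042200, 1181))) = Add(-2, Rational(-2042200, 1181)) = Rational(-2044562, 1181)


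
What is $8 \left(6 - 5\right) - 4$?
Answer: $4$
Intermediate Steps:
$8 \left(6 - 5\right) - 4 = 8 \cdot 1 - 4 = 8 - 4 = 4$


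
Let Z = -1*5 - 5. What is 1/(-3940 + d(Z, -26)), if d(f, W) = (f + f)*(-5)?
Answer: -1/3840 ≈ -0.00026042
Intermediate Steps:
Z = -10 (Z = -5 - 5 = -10)
d(f, W) = -10*f (d(f, W) = (2*f)*(-5) = -10*f)
1/(-3940 + d(Z, -26)) = 1/(-3940 - 10*(-10)) = 1/(-3940 + 100) = 1/(-3840) = -1/3840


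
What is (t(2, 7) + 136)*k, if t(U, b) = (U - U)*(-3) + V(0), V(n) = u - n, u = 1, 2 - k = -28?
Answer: 4110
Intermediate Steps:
k = 30 (k = 2 - 1*(-28) = 2 + 28 = 30)
V(n) = 1 - n
t(U, b) = 1 (t(U, b) = (U - U)*(-3) + (1 - 1*0) = 0*(-3) + (1 + 0) = 0 + 1 = 1)
(t(2, 7) + 136)*k = (1 + 136)*30 = 137*30 = 4110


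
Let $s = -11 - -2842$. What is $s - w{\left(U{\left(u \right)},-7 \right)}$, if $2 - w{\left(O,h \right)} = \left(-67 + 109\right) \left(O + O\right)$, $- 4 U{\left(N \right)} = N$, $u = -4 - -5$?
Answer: $2808$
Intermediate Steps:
$u = 1$ ($u = -4 + 5 = 1$)
$U{\left(N \right)} = - \frac{N}{4}$
$s = 2831$ ($s = -11 + 2842 = 2831$)
$w{\left(O,h \right)} = 2 - 84 O$ ($w{\left(O,h \right)} = 2 - \left(-67 + 109\right) \left(O + O\right) = 2 - 42 \cdot 2 O = 2 - 84 O$)
$s - w{\left(U{\left(u \right)},-7 \right)} = 2831 - \left(2 - 84 \left(\left(- \frac{1}{4}\right) 1\right)\right) = 2831 - \left(2 - -21\right) = 2831 - \left(2 + 21\right) = 2831 - 23 = 2808$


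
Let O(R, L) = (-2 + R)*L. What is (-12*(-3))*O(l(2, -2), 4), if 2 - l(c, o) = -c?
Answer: 288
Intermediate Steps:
l(c, o) = 2 + c (l(c, o) = 2 - (-1)*c = 2 + c)
O(R, L) = L*(-2 + R)
(-12*(-3))*O(l(2, -2), 4) = (-12*(-3))*(4*(-2 + (2 + 2))) = 36*(4*(-2 + 4)) = 36*(4*2) = 36*8 = 288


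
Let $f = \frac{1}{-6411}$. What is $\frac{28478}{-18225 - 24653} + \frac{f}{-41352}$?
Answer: $- \frac{3774868120169}{5683643380008} \approx -0.66416$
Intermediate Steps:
$f = - \frac{1}{6411} \approx -0.00015598$
$\frac{28478}{-18225 - 24653} + \frac{f}{-41352} = \frac{28478}{-18225 - 24653} - \frac{1}{6411 \left(-41352\right)} = \frac{28478}{-42878} - - \frac{1}{265107672} = 28478 \left(- \frac{1}{42878}\right) + \frac{1}{265107672} = - \frac{14239}{21439} + \frac{1}{265107672} = - \frac{3774868120169}{5683643380008}$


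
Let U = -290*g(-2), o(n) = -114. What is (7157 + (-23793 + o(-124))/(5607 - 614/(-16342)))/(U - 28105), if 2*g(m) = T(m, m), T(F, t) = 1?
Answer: -327703355231/1294276688000 ≈ -0.25319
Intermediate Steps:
g(m) = ½ (g(m) = (½)*1 = ½)
U = -145 (U = -290*½ = -145)
(7157 + (-23793 + o(-124))/(5607 - 614/(-16342)))/(U - 28105) = (7157 + (-23793 - 114)/(5607 - 614/(-16342)))/(-145 - 28105) = (7157 - 23907/(5607 - 614*(-1/16342)))/(-28250) = (7157 - 23907/(5607 + 307/8171))*(-1/28250) = (7157 - 23907/45815104/8171)*(-1/28250) = (7157 - 23907*8171/45815104)*(-1/28250) = (7157 - 195344097/45815104)*(-1/28250) = (327703355231/45815104)*(-1/28250) = -327703355231/1294276688000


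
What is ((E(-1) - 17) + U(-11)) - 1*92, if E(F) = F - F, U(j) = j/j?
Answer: -108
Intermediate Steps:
U(j) = 1
E(F) = 0
((E(-1) - 17) + U(-11)) - 1*92 = ((0 - 17) + 1) - 1*92 = (-17 + 1) - 92 = -16 - 92 = -108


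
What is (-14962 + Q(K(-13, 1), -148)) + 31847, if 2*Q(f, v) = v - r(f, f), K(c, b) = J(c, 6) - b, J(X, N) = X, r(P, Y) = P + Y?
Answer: 16825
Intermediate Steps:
K(c, b) = c - b
Q(f, v) = v/2 - f (Q(f, v) = (v - (f + f))/2 = (v - 2*f)/2 = v/2 - f)
(-14962 + Q(K(-13, 1), -148)) + 31847 = (-14962 + ((1/2)*(-148) - (-13 - 1*1))) + 31847 = (-14962 + (-74 - (-13 - 1))) + 31847 = (-14962 + (-74 - 1*(-14))) + 31847 = (-14962 + (-74 + 14)) + 31847 = (-14962 - 60) + 31847 = -15022 + 31847 = 16825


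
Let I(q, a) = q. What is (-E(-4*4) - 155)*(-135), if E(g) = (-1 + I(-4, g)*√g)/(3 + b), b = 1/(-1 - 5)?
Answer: 354915/17 - 12960*I/17 ≈ 20877.0 - 762.35*I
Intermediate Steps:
b = -⅙ (b = 1/(-6) = -⅙ ≈ -0.16667)
E(g) = -6/17 - 24*√g/17 (E(g) = (-1 - 4*√g)/(3 - ⅙) = (-1 - 4*√g)/(17/6) = (-1 - 4*√g)*(6/17) = -6/17 - 24*√g/17)
(-E(-4*4) - 155)*(-135) = (-(-6/17 - 24*4*I/17) - 155)*(-135) = (-(-6/17 - 96*I/17) - 155)*(-135) = ((6/17 + 96*I/17) - 155)*(-135) = (-2629/17 + 96*I/17)*(-135) = 354915/17 - 12960*I/17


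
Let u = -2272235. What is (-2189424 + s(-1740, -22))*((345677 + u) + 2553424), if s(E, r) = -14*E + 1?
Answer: -1357204382558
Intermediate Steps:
s(E, r) = 1 - 14*E
(-2189424 + s(-1740, -22))*((345677 + u) + 2553424) = (-2189424 + (1 - 14*(-1740)))*((345677 - 2272235) + 2553424) = (-2189424 + (1 + 24360))*(-1926558 + 2553424) = (-2189424 + 24361)*626866 = -2165063*626866 = -1357204382558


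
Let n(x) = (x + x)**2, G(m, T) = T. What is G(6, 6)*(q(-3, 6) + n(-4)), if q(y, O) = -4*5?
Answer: 264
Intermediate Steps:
q(y, O) = -20
n(x) = 4*x**2 (n(x) = (2*x)**2 = 4*x**2)
G(6, 6)*(q(-3, 6) + n(-4)) = 6*(-20 + 4*(-4)**2) = 6*(-20 + 4*16) = 6*(-20 + 64) = 6*44 = 264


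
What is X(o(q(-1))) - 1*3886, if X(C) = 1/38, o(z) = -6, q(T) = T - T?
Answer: -147667/38 ≈ -3886.0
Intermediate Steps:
q(T) = 0
X(C) = 1/38
X(o(q(-1))) - 1*3886 = 1/38 - 1*3886 = 1/38 - 3886 = -147667/38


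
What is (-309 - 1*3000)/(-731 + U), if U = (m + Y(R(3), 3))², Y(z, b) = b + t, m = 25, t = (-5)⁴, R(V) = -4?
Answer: -3309/425678 ≈ -0.0077735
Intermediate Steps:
t = 625
Y(z, b) = 625 + b (Y(z, b) = b + 625 = 625 + b)
U = 426409 (U = (25 + (625 + 3))² = (25 + 628)² = 653² = 426409)
(-309 - 1*3000)/(-731 + U) = (-309 - 1*3000)/(-731 + 426409) = (-309 - 3000)/425678 = -3309*1/425678 = -3309/425678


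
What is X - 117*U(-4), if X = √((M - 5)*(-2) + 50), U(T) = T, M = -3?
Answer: 468 + √66 ≈ 476.12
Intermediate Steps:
X = √66 (X = √((-3 - 5)*(-2) + 50) = √(-8*(-2) + 50) = √(16 + 50) = √66 ≈ 8.1240)
X - 117*U(-4) = √66 - 117*(-4) = √66 + 468 = 468 + √66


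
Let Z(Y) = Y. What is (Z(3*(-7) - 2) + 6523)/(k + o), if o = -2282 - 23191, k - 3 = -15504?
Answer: -3250/20487 ≈ -0.15864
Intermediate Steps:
k = -15501 (k = 3 - 15504 = -15501)
o = -25473
(Z(3*(-7) - 2) + 6523)/(k + o) = ((3*(-7) - 2) + 6523)/(-15501 - 25473) = ((-21 - 2) + 6523)/(-40974) = (-23 + 6523)*(-1/40974) = 6500*(-1/40974) = -3250/20487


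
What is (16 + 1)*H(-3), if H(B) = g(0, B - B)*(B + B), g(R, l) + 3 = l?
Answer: 306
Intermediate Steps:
g(R, l) = -3 + l
H(B) = -6*B (H(B) = (-3 + (B - B))*(B + B) = (-3 + 0)*(2*B) = -6*B)
(16 + 1)*H(-3) = (16 + 1)*(-6*(-3)) = 17*18 = 306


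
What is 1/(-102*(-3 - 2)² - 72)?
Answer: -1/2622 ≈ -0.00038139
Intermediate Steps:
1/(-102*(-3 - 2)² - 72) = 1/(-102*(-5)² - 72) = 1/(-102*25 - 72) = 1/(-2550 - 72) = 1/(-2622) = -1/2622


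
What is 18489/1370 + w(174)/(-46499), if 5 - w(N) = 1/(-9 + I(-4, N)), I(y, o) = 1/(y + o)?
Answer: 1314501190269/97402850270 ≈ 13.496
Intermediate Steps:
I(y, o) = 1/(o + y)
w(N) = 5 - 1/(-9 + 1/(-4 + N)) (w(N) = 5 - 1/(-9 + 1/(N - 4)) = 5 - 1/(-9 + 1/(-4 + N)))
18489/1370 + w(174)/(-46499) = 18489/1370 + ((-189 + 46*174)/(-37 + 9*174))/(-46499) = 18489*(1/1370) + ((-189 + 8004)/(-37 + 1566))*(-1/46499) = 18489/1370 + (7815/1529)*(-1/46499) = 18489/1370 - 7815/71096971 = 1314501190269/97402850270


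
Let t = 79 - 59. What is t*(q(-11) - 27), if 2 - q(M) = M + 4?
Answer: -360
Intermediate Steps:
q(M) = -2 - M (q(M) = 2 - (M + 4) = 2 - (4 + M) = 2 + (-4 - M) = -2 - M)
t = 20
t*(q(-11) - 27) = 20*((-2 - 1*(-11)) - 27) = 20*((-2 + 11) - 27) = 20*(9 - 27) = 20*(-18) = -360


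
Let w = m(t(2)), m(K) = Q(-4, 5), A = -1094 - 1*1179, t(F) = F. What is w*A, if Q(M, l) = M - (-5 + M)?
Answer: -11365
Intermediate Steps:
Q(M, l) = 5 (Q(M, l) = M + (5 - M) = 5)
A = -2273 (A = -1094 - 1179 = -2273)
m(K) = 5
w = 5
w*A = 5*(-2273) = -11365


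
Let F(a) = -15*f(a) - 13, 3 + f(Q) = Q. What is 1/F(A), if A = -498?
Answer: 1/7502 ≈ 0.00013330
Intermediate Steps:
f(Q) = -3 + Q
F(a) = 32 - 15*a (F(a) = -15*(-3 + a) - 13 = (45 - 15*a) - 13 = 32 - 15*a)
1/F(A) = 1/(32 - 15*(-498)) = 1/(32 + 7470) = 1/7502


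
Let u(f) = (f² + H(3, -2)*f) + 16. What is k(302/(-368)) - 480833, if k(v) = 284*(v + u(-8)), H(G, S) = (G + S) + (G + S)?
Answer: -21292943/46 ≈ -4.6289e+5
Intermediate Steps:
H(G, S) = 2*G + 2*S
u(f) = 16 + f² + 2*f (u(f) = (f² + (2*3 + 2*(-2))*f) + 16 = (f² + (6 - 4)*f) + 16 = (f² + 2*f) + 16 = 16 + f² + 2*f)
k(v) = 18176 + 284*v (k(v) = 284*(v + (16 + (-8)² + 2*(-8))) = 284*(v + (16 + 64 - 16)) = 284*(v + 64) = 284*(64 + v) = 18176 + 284*v)
k(302/(-368)) - 480833 = (18176 + 284*(302/(-368))) - 480833 = (18176 + 284*(302*(-1/368))) - 480833 = (18176 + 284*(-151/184)) - 480833 = (18176 - 10721/46) - 480833 = 825375/46 - 480833 = -21292943/46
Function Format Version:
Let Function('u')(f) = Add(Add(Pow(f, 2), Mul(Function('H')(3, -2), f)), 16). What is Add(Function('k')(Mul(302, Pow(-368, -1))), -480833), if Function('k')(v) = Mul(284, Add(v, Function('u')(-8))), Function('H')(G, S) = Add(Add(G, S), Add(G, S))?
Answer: Rational(-21292943, 46) ≈ -4.6289e+5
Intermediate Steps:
Function('H')(G, S) = Add(Mul(2, G), Mul(2, S))
Function('u')(f) = Add(16, Pow(f, 2), Mul(2, f)) (Function('u')(f) = Add(Add(Pow(f, 2), Mul(Add(Mul(2, 3), Mul(2, -2)), f)), 16) = Add(Add(Pow(f, 2), Mul(Add(6, -4), f)), 16) = Add(Add(Pow(f, 2), Mul(2, f)), 16) = Add(16, Pow(f, 2), Mul(2, f)))
Function('k')(v) = Add(18176, Mul(284, v)) (Function('k')(v) = Mul(284, Add(v, Add(16, Pow(-8, 2), Mul(2, -8)))) = Mul(284, Add(v, Add(16, 64, -16))) = Mul(284, Add(v, 64)) = Mul(284, Add(64, v)) = Add(18176, Mul(284, v)))
Add(Function('k')(Mul(302, Pow(-368, -1))), -480833) = Add(Add(18176, Mul(284, Mul(302, Pow(-368, -1)))), -480833) = Add(Add(18176, Mul(284, Mul(302, Rational(-1, 368)))), -480833) = Add(Add(18176, Mul(284, Rational(-151, 184))), -480833) = Add(Add(18176, Rational(-10721, 46)), -480833) = Add(Rational(825375, 46), -480833) = Rational(-21292943, 46)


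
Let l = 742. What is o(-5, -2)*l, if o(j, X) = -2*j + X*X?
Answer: 10388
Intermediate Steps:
o(j, X) = X² - 2*j (o(j, X) = -2*j + X² = X² - 2*j)
o(-5, -2)*l = ((-2)² - 2*(-5))*742 = (4 + 10)*742 = 14*742 = 10388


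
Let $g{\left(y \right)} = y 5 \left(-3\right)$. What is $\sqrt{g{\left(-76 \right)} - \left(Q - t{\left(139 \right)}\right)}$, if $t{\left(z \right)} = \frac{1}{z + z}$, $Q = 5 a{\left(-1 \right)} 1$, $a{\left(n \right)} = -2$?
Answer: $\frac{\sqrt{88876878}}{278} \approx 33.912$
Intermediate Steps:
$g{\left(y \right)} = - 15 y$ ($g{\left(y \right)} = 5 y \left(-3\right) = - 15 y$)
$Q = -10$ ($Q = 5 \left(-2\right) 1 = \left(-10\right) 1 = -10$)
$t{\left(z \right)} = \frac{1}{2 z}$
$\sqrt{g{\left(-76 \right)} - \left(Q - t{\left(139 \right)}\right)} = \sqrt{\left(-15\right) \left(-76\right) + \left(\frac{1}{2 \cdot 139} - -10\right)} = \sqrt{1140 + \left(\frac{1}{2} \cdot \frac{1}{139} + 10\right)} = \sqrt{1140 + \left(\frac{1}{278} + 10\right)} = \sqrt{1140 + \frac{2781}{278}} = \sqrt{\frac{319701}{278}} = \frac{\sqrt{88876878}}{278}$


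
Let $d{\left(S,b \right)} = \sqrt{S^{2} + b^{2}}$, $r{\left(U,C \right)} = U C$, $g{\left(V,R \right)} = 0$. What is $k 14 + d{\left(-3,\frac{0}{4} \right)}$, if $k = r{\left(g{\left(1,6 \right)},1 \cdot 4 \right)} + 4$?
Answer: $59$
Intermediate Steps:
$r{\left(U,C \right)} = C U$
$k = 4$ ($k = 1 \cdot 4 \cdot 0 + 4 = 4 \cdot 0 + 4 = 0 + 4 = 4$)
$k 14 + d{\left(-3,\frac{0}{4} \right)} = 4 \cdot 14 + \sqrt{\left(-3\right)^{2} + \left(\frac{0}{4}\right)^{2}} = 56 + \sqrt{9 + \left(0 \cdot \frac{1}{4}\right)^{2}} = 56 + \sqrt{9 + 0^{2}} = 56 + \sqrt{9 + 0} = 56 + \sqrt{9} = 56 + 3 = 59$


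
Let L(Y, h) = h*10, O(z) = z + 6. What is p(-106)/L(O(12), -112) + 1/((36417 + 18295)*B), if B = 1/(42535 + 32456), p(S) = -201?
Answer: 1696197/1094240 ≈ 1.5501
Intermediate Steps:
O(z) = 6 + z
B = 1/74991 ≈ 1.3335e-5
L(Y, h) = 10*h
p(-106)/L(O(12), -112) + 1/((36417 + 18295)*B) = -201/(10*(-112)) + 1/((36417 + 18295)*(1/74991)) = -201/(-1120) + 74991/54712 = -201*(-1/1120) + (1/54712)*74991 = 201/1120 + 10713/7816 = 1696197/1094240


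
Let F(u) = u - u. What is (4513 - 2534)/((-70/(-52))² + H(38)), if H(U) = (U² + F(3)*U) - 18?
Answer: 1337804/965201 ≈ 1.3860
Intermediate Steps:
F(u) = 0
H(U) = -18 + U² (H(U) = (U² + 0*U) - 18 = (U² + 0) - 18 = U² - 18 = -18 + U²)
(4513 - 2534)/((-70/(-52))² + H(38)) = (4513 - 2534)/((-70/(-52))² + (-18 + 38²)) = 1979/((-70*(-1/52))² + (-18 + 1444)) = 1979/((35/26)² + 1426) = 1979/(1225/676 + 1426) = 1979/(965201/676) = 1979*(676/965201) = 1337804/965201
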